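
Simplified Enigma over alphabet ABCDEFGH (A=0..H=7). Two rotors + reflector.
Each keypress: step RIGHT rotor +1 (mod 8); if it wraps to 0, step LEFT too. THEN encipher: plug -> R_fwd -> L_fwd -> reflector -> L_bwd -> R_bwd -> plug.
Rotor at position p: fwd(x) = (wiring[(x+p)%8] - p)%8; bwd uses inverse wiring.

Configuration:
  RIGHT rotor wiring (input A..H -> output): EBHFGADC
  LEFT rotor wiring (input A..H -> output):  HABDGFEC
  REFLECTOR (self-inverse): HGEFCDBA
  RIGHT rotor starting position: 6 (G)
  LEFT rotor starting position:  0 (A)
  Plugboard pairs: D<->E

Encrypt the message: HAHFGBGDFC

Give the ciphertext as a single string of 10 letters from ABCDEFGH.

Char 1 ('H'): step: R->7, L=0; H->plug->H->R->E->L->G->refl->B->L'->C->R'->C->plug->C
Char 2 ('A'): step: R->0, L->1 (L advanced); A->plug->A->R->E->L->E->refl->C->L'->C->R'->H->plug->H
Char 3 ('H'): step: R->1, L=1; H->plug->H->R->D->L->F->refl->D->L'->F->R'->D->plug->E
Char 4 ('F'): step: R->2, L=1; F->plug->F->R->A->L->H->refl->A->L'->B->R'->E->plug->D
Char 5 ('G'): step: R->3, L=1; G->plug->G->R->G->L->B->refl->G->L'->H->R'->E->plug->D
Char 6 ('B'): step: R->4, L=1; B->plug->B->R->E->L->E->refl->C->L'->C->R'->A->plug->A
Char 7 ('G'): step: R->5, L=1; G->plug->G->R->A->L->H->refl->A->L'->B->R'->H->plug->H
Char 8 ('D'): step: R->6, L=1; D->plug->E->R->B->L->A->refl->H->L'->A->R'->G->plug->G
Char 9 ('F'): step: R->7, L=1; F->plug->F->R->H->L->G->refl->B->L'->G->R'->E->plug->D
Char 10 ('C'): step: R->0, L->2 (L advanced); C->plug->C->R->H->L->G->refl->B->L'->B->R'->B->plug->B

Answer: CHEDDAHGDB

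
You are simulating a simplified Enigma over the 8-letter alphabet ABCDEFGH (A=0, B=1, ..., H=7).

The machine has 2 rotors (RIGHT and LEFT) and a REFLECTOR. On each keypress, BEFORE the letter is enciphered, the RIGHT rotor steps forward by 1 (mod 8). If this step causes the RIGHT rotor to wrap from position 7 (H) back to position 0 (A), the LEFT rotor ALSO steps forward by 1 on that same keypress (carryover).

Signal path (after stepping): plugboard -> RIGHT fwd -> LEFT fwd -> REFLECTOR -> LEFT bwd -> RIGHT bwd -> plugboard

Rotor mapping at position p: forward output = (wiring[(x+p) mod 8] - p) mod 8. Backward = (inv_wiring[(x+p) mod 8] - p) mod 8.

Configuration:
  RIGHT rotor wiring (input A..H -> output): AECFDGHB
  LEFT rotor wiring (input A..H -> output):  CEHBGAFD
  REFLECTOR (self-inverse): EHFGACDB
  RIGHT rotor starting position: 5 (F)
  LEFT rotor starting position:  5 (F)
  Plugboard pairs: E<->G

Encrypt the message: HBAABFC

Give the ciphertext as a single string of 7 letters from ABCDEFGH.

Char 1 ('H'): step: R->6, L=5; H->plug->H->R->A->L->D->refl->G->L'->C->R'->C->plug->C
Char 2 ('B'): step: R->7, L=5; B->plug->B->R->B->L->A->refl->E->L'->G->R'->E->plug->G
Char 3 ('A'): step: R->0, L->6 (L advanced); A->plug->A->R->A->L->H->refl->B->L'->E->R'->B->plug->B
Char 4 ('A'): step: R->1, L=6; A->plug->A->R->D->L->G->refl->D->L'->F->R'->E->plug->G
Char 5 ('B'): step: R->2, L=6; B->plug->B->R->D->L->G->refl->D->L'->F->R'->E->plug->G
Char 6 ('F'): step: R->3, L=6; F->plug->F->R->F->L->D->refl->G->L'->D->R'->C->plug->C
Char 7 ('C'): step: R->4, L=6; C->plug->C->R->D->L->G->refl->D->L'->F->R'->D->plug->D

Answer: CGBGGCD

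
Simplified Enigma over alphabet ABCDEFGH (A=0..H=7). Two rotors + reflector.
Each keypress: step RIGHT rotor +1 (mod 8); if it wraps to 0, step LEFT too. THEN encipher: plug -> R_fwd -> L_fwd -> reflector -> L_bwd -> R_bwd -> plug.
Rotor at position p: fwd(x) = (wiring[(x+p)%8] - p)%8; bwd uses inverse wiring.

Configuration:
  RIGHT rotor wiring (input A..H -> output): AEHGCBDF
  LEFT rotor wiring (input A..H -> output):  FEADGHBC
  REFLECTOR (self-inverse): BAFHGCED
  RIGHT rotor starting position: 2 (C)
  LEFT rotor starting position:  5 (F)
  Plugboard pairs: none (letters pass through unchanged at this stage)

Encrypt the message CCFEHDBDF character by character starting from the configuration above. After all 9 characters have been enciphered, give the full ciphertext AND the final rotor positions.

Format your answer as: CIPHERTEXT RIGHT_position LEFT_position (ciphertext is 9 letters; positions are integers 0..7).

Answer: GGCDCCHGH 3 6

Derivation:
Char 1 ('C'): step: R->3, L=5; C->plug->C->R->G->L->G->refl->E->L'->B->R'->G->plug->G
Char 2 ('C'): step: R->4, L=5; C->plug->C->R->H->L->B->refl->A->L'->D->R'->G->plug->G
Char 3 ('F'): step: R->5, L=5; F->plug->F->R->C->L->F->refl->C->L'->A->R'->C->plug->C
Char 4 ('E'): step: R->6, L=5; E->plug->E->R->B->L->E->refl->G->L'->G->R'->D->plug->D
Char 5 ('H'): step: R->7, L=5; H->plug->H->R->E->L->H->refl->D->L'->F->R'->C->plug->C
Char 6 ('D'): step: R->0, L->6 (L advanced); D->plug->D->R->G->L->A->refl->B->L'->H->R'->C->plug->C
Char 7 ('B'): step: R->1, L=6; B->plug->B->R->G->L->A->refl->B->L'->H->R'->H->plug->H
Char 8 ('D'): step: R->2, L=6; D->plug->D->R->H->L->B->refl->A->L'->G->R'->G->plug->G
Char 9 ('F'): step: R->3, L=6; F->plug->F->R->F->L->F->refl->C->L'->E->R'->H->plug->H
Final: ciphertext=GGCDCCHGH, RIGHT=3, LEFT=6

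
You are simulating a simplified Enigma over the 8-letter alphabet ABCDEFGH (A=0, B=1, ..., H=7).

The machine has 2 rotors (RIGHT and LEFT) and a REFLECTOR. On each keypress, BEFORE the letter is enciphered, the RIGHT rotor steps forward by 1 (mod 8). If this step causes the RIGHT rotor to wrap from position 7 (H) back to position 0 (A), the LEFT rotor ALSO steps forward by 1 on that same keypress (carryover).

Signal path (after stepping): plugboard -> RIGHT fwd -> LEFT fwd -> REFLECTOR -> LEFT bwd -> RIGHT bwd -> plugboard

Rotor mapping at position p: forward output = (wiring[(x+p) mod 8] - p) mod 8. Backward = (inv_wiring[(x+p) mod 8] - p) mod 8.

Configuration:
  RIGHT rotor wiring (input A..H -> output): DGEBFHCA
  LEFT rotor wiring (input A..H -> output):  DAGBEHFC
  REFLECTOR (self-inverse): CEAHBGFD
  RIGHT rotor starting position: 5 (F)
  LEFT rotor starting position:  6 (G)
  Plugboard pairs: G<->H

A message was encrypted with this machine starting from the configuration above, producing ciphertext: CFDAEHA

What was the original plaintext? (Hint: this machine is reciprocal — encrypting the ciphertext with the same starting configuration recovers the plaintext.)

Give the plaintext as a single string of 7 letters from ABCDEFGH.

Answer: DEHHCFF

Derivation:
Char 1 ('C'): step: R->6, L=6; C->plug->C->R->F->L->D->refl->H->L'->A->R'->D->plug->D
Char 2 ('F'): step: R->7, L=6; F->plug->F->R->G->L->G->refl->F->L'->C->R'->E->plug->E
Char 3 ('D'): step: R->0, L->7 (L advanced); D->plug->D->R->B->L->E->refl->B->L'->C->R'->G->plug->H
Char 4 ('A'): step: R->1, L=7; A->plug->A->R->F->L->F->refl->G->L'->H->R'->G->plug->H
Char 5 ('E'): step: R->2, L=7; E->plug->E->R->A->L->D->refl->H->L'->D->R'->C->plug->C
Char 6 ('H'): step: R->3, L=7; H->plug->G->R->D->L->H->refl->D->L'->A->R'->F->plug->F
Char 7 ('A'): step: R->4, L=7; A->plug->A->R->B->L->E->refl->B->L'->C->R'->F->plug->F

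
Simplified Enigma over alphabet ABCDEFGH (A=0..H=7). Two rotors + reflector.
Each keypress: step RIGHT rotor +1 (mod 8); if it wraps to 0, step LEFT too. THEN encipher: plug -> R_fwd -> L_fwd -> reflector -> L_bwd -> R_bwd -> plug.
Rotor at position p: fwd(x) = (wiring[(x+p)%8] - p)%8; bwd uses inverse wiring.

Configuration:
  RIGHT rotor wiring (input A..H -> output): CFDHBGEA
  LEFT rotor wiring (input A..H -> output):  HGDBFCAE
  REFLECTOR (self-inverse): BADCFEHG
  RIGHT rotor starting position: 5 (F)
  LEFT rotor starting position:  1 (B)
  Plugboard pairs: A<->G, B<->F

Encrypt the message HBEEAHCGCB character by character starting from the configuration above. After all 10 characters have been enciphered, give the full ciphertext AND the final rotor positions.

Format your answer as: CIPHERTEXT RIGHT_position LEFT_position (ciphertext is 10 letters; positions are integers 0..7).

Char 1 ('H'): step: R->6, L=1; H->plug->H->R->A->L->F->refl->E->L'->D->R'->G->plug->A
Char 2 ('B'): step: R->7, L=1; B->plug->F->R->C->L->A->refl->B->L'->E->R'->D->plug->D
Char 3 ('E'): step: R->0, L->2 (L advanced); E->plug->E->R->B->L->H->refl->G->L'->E->R'->G->plug->A
Char 4 ('E'): step: R->1, L=2; E->plug->E->R->F->L->C->refl->D->L'->C->R'->B->plug->F
Char 5 ('A'): step: R->2, L=2; A->plug->G->R->A->L->B->refl->A->L'->D->R'->H->plug->H
Char 6 ('H'): step: R->3, L=2; H->plug->H->R->A->L->B->refl->A->L'->D->R'->C->plug->C
Char 7 ('C'): step: R->4, L=2; C->plug->C->R->A->L->B->refl->A->L'->D->R'->H->plug->H
Char 8 ('G'): step: R->5, L=2; G->plug->A->R->B->L->H->refl->G->L'->E->R'->H->plug->H
Char 9 ('C'): step: R->6, L=2; C->plug->C->R->E->L->G->refl->H->L'->B->R'->F->plug->B
Char 10 ('B'): step: R->7, L=2; B->plug->F->R->C->L->D->refl->C->L'->F->R'->H->plug->H
Final: ciphertext=ADAFHCHHBH, RIGHT=7, LEFT=2

Answer: ADAFHCHHBH 7 2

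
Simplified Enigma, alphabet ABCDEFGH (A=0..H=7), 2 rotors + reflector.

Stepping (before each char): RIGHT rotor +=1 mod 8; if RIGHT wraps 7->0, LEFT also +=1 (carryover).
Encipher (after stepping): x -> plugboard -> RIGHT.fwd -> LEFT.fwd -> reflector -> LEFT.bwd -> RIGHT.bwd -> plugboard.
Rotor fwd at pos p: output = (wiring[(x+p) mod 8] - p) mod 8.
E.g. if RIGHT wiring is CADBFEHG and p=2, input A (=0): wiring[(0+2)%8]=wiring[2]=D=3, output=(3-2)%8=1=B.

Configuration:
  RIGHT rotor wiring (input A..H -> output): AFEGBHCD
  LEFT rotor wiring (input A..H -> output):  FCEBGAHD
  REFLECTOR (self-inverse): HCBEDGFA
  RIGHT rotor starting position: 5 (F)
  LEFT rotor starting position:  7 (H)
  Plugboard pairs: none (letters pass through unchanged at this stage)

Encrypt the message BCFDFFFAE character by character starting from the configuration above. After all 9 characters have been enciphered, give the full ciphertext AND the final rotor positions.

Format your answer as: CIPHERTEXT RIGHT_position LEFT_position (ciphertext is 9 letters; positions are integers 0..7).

Answer: DAGAHBBFB 6 0

Derivation:
Char 1 ('B'): step: R->6, L=7; B->plug->B->R->F->L->H->refl->A->L'->H->R'->D->plug->D
Char 2 ('C'): step: R->7, L=7; C->plug->C->R->G->L->B->refl->C->L'->E->R'->A->plug->A
Char 3 ('F'): step: R->0, L->0 (L advanced); F->plug->F->R->H->L->D->refl->E->L'->C->R'->G->plug->G
Char 4 ('D'): step: R->1, L=0; D->plug->D->R->A->L->F->refl->G->L'->E->R'->A->plug->A
Char 5 ('F'): step: R->2, L=0; F->plug->F->R->B->L->C->refl->B->L'->D->R'->H->plug->H
Char 6 ('F'): step: R->3, L=0; F->plug->F->R->F->L->A->refl->H->L'->G->R'->B->plug->B
Char 7 ('F'): step: R->4, L=0; F->plug->F->R->B->L->C->refl->B->L'->D->R'->B->plug->B
Char 8 ('A'): step: R->5, L=0; A->plug->A->R->C->L->E->refl->D->L'->H->R'->F->plug->F
Char 9 ('E'): step: R->6, L=0; E->plug->E->R->G->L->H->refl->A->L'->F->R'->B->plug->B
Final: ciphertext=DAGAHBBFB, RIGHT=6, LEFT=0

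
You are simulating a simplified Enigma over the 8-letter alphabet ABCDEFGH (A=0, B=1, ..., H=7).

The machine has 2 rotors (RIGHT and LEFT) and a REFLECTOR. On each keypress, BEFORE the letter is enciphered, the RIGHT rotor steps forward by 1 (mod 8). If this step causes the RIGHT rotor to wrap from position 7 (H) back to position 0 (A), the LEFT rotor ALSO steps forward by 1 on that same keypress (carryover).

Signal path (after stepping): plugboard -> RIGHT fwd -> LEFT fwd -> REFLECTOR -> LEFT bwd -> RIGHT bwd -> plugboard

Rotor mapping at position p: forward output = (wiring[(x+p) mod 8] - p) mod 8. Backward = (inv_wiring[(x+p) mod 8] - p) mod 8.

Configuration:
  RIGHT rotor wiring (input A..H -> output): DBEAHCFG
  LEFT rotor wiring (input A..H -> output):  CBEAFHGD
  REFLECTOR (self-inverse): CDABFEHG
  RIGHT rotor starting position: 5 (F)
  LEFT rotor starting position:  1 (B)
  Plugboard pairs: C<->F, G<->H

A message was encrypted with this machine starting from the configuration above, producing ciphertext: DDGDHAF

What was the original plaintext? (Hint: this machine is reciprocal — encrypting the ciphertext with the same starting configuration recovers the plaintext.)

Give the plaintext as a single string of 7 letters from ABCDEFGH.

Answer: FHDAGDE

Derivation:
Char 1 ('D'): step: R->6, L=1; D->plug->D->R->D->L->E->refl->F->L'->F->R'->C->plug->F
Char 2 ('D'): step: R->7, L=1; D->plug->D->R->F->L->F->refl->E->L'->D->R'->G->plug->H
Char 3 ('G'): step: R->0, L->2 (L advanced); G->plug->H->R->G->L->A->refl->C->L'->A->R'->D->plug->D
Char 4 ('D'): step: R->1, L=2; D->plug->D->R->G->L->A->refl->C->L'->A->R'->A->plug->A
Char 5 ('H'): step: R->2, L=2; H->plug->G->R->B->L->G->refl->H->L'->H->R'->H->plug->G
Char 6 ('A'): step: R->3, L=2; A->plug->A->R->F->L->B->refl->D->L'->C->R'->D->plug->D
Char 7 ('F'): step: R->4, L=2; F->plug->C->R->B->L->G->refl->H->L'->H->R'->E->plug->E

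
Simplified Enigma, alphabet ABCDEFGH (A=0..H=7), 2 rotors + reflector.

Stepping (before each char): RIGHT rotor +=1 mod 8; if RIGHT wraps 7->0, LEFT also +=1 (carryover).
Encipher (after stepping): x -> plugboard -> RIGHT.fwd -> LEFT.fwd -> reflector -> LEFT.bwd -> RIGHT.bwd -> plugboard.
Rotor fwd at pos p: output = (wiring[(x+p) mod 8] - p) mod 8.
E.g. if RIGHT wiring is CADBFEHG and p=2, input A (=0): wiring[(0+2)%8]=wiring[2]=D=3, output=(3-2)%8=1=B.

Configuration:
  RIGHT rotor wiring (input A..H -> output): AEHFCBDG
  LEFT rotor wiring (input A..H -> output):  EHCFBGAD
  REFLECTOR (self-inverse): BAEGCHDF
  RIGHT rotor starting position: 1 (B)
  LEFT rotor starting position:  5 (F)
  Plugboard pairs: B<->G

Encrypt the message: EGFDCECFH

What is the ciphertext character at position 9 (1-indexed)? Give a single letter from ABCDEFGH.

Char 1 ('E'): step: R->2, L=5; E->plug->E->R->B->L->D->refl->G->L'->C->R'->H->plug->H
Char 2 ('G'): step: R->3, L=5; G->plug->B->R->H->L->E->refl->C->L'->E->R'->H->plug->H
Char 3 ('F'): step: R->4, L=5; F->plug->F->R->A->L->B->refl->A->L'->G->R'->A->plug->A
Char 4 ('D'): step: R->5, L=5; D->plug->D->R->D->L->H->refl->F->L'->F->R'->H->plug->H
Char 5 ('C'): step: R->6, L=5; C->plug->C->R->C->L->G->refl->D->L'->B->R'->E->plug->E
Char 6 ('E'): step: R->7, L=5; E->plug->E->R->G->L->A->refl->B->L'->A->R'->D->plug->D
Char 7 ('C'): step: R->0, L->6 (L advanced); C->plug->C->R->H->L->A->refl->B->L'->D->R'->G->plug->B
Char 8 ('F'): step: R->1, L=6; F->plug->F->R->C->L->G->refl->D->L'->G->R'->B->plug->G
Char 9 ('H'): step: R->2, L=6; H->plug->H->R->C->L->G->refl->D->L'->G->R'->G->plug->B

B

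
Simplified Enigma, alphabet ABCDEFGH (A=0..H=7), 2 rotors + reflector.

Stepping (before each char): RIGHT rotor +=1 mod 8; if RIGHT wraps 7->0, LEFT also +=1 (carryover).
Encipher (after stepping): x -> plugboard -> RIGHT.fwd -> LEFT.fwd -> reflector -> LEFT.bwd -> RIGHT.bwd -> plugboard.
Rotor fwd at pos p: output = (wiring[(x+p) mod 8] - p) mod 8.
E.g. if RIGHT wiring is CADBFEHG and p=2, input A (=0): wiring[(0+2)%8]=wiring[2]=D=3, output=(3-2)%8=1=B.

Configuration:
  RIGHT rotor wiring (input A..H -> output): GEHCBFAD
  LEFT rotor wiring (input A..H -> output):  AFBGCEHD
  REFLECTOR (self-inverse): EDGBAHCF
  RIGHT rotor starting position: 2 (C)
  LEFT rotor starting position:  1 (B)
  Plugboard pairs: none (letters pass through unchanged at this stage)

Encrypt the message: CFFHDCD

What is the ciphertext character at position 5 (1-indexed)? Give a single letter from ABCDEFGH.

Char 1 ('C'): step: R->3, L=1; C->plug->C->R->C->L->F->refl->H->L'->H->R'->A->plug->A
Char 2 ('F'): step: R->4, L=1; F->plug->F->R->A->L->E->refl->A->L'->B->R'->B->plug->B
Char 3 ('F'): step: R->5, L=1; F->plug->F->R->C->L->F->refl->H->L'->H->R'->E->plug->E
Char 4 ('H'): step: R->6, L=1; H->plug->H->R->H->L->H->refl->F->L'->C->R'->A->plug->A
Char 5 ('D'): step: R->7, L=1; D->plug->D->R->A->L->E->refl->A->L'->B->R'->H->plug->H

H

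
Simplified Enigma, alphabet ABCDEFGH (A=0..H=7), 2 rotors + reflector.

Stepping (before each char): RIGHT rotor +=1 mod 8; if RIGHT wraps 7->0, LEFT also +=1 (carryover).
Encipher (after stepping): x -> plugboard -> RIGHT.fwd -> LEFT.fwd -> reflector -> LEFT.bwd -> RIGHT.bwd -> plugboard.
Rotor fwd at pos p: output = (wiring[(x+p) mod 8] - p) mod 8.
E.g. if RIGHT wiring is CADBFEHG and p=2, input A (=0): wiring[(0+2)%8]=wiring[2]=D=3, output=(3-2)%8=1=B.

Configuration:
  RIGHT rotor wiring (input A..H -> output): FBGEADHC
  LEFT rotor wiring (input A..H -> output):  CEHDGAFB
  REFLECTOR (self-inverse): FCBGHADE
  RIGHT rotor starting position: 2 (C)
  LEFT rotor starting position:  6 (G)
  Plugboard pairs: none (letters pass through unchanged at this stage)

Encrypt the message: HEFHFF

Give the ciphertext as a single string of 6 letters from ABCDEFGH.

Char 1 ('H'): step: R->3, L=6; H->plug->H->R->D->L->G->refl->D->L'->B->R'->A->plug->A
Char 2 ('E'): step: R->4, L=6; E->plug->E->R->B->L->D->refl->G->L'->D->R'->C->plug->C
Char 3 ('F'): step: R->5, L=6; F->plug->F->R->B->L->D->refl->G->L'->D->R'->H->plug->H
Char 4 ('H'): step: R->6, L=6; H->plug->H->R->F->L->F->refl->A->L'->G->R'->F->plug->F
Char 5 ('F'): step: R->7, L=6; F->plug->F->R->B->L->D->refl->G->L'->D->R'->A->plug->A
Char 6 ('F'): step: R->0, L->7 (L advanced); F->plug->F->R->D->L->A->refl->F->L'->C->R'->H->plug->H

Answer: ACHFAH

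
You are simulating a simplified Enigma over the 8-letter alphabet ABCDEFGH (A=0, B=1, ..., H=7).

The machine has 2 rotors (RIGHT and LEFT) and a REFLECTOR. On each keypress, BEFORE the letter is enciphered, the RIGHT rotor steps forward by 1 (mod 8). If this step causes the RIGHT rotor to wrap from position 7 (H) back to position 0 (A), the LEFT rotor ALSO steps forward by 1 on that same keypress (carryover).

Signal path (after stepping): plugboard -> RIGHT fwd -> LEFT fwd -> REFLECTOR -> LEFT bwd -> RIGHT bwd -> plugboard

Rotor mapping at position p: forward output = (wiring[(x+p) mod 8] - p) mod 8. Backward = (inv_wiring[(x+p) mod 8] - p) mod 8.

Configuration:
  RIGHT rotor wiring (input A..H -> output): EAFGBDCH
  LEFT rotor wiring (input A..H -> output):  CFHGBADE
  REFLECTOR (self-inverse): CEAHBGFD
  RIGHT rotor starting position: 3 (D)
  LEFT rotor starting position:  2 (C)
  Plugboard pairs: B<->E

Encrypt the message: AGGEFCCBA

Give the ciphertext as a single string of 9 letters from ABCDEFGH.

Char 1 ('A'): step: R->4, L=2; A->plug->A->R->F->L->C->refl->A->L'->G->R'->C->plug->C
Char 2 ('G'): step: R->5, L=2; G->plug->G->R->B->L->E->refl->B->L'->E->R'->H->plug->H
Char 3 ('G'): step: R->6, L=2; G->plug->G->R->D->L->G->refl->F->L'->A->R'->F->plug->F
Char 4 ('E'): step: R->7, L=2; E->plug->B->R->F->L->C->refl->A->L'->G->R'->D->plug->D
Char 5 ('F'): step: R->0, L->3 (L advanced); F->plug->F->R->D->L->A->refl->C->L'->G->R'->D->plug->D
Char 6 ('C'): step: R->1, L=3; C->plug->C->R->F->L->H->refl->D->L'->A->R'->D->plug->D
Char 7 ('C'): step: R->2, L=3; C->plug->C->R->H->L->E->refl->B->L'->E->R'->B->plug->E
Char 8 ('B'): step: R->3, L=3; B->plug->E->R->E->L->B->refl->E->L'->H->R'->D->plug->D
Char 9 ('A'): step: R->4, L=3; A->plug->A->R->F->L->H->refl->D->L'->A->R'->E->plug->B

Answer: CHFDDDEDB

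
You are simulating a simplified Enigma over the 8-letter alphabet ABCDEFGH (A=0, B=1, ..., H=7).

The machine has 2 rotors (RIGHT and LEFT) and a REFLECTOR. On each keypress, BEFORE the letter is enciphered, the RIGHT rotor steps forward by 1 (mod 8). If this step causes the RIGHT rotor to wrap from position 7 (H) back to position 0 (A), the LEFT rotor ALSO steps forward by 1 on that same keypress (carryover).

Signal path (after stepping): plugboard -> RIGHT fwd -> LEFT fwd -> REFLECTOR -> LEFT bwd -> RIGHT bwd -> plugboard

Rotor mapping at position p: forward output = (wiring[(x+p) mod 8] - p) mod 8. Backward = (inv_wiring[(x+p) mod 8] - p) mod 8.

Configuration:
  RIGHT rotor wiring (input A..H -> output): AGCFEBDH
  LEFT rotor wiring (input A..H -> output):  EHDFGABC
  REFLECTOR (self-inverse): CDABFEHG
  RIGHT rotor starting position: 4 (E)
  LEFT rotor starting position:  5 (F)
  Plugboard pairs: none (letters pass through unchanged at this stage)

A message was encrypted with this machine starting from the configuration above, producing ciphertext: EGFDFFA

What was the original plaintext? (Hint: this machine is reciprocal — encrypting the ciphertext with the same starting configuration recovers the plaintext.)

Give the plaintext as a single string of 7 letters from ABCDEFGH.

Answer: CEDCACF

Derivation:
Char 1 ('E'): step: R->5, L=5; E->plug->E->R->B->L->E->refl->F->L'->C->R'->C->plug->C
Char 2 ('G'): step: R->6, L=5; G->plug->G->R->G->L->A->refl->C->L'->E->R'->E->plug->E
Char 3 ('F'): step: R->7, L=5; F->plug->F->R->F->L->G->refl->H->L'->D->R'->D->plug->D
Char 4 ('D'): step: R->0, L->6 (L advanced); D->plug->D->R->F->L->H->refl->G->L'->C->R'->C->plug->C
Char 5 ('F'): step: R->1, L=6; F->plug->F->R->C->L->G->refl->H->L'->F->R'->A->plug->A
Char 6 ('F'): step: R->2, L=6; F->plug->F->R->F->L->H->refl->G->L'->C->R'->C->plug->C
Char 7 ('A'): step: R->3, L=6; A->plug->A->R->C->L->G->refl->H->L'->F->R'->F->plug->F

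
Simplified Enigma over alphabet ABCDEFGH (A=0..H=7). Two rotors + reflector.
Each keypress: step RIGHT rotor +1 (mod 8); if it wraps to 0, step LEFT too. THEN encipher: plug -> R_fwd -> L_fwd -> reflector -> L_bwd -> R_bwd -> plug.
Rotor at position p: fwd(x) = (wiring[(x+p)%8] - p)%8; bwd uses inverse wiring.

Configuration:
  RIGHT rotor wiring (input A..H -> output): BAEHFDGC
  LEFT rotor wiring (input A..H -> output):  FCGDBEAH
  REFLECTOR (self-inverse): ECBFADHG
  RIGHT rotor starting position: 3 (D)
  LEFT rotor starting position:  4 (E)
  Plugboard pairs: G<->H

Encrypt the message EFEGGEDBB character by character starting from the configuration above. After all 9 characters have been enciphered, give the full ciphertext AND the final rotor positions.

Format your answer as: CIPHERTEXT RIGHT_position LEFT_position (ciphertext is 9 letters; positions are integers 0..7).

Char 1 ('E'): step: R->4, L=4; E->plug->E->R->F->L->G->refl->H->L'->H->R'->B->plug->B
Char 2 ('F'): step: R->5, L=4; F->plug->F->R->H->L->H->refl->G->L'->F->R'->C->plug->C
Char 3 ('E'): step: R->6, L=4; E->plug->E->R->G->L->C->refl->B->L'->E->R'->B->plug->B
Char 4 ('G'): step: R->7, L=4; G->plug->H->R->H->L->H->refl->G->L'->F->R'->D->plug->D
Char 5 ('G'): step: R->0, L->5 (L advanced); G->plug->H->R->C->L->C->refl->B->L'->F->R'->E->plug->E
Char 6 ('E'): step: R->1, L=5; E->plug->E->R->C->L->C->refl->B->L'->F->R'->F->plug->F
Char 7 ('D'): step: R->2, L=5; D->plug->D->R->B->L->D->refl->F->L'->E->R'->E->plug->E
Char 8 ('B'): step: R->3, L=5; B->plug->B->R->C->L->C->refl->B->L'->F->R'->G->plug->H
Char 9 ('B'): step: R->4, L=5; B->plug->B->R->H->L->E->refl->A->L'->D->R'->H->plug->G
Final: ciphertext=BCBDEFEHG, RIGHT=4, LEFT=5

Answer: BCBDEFEHG 4 5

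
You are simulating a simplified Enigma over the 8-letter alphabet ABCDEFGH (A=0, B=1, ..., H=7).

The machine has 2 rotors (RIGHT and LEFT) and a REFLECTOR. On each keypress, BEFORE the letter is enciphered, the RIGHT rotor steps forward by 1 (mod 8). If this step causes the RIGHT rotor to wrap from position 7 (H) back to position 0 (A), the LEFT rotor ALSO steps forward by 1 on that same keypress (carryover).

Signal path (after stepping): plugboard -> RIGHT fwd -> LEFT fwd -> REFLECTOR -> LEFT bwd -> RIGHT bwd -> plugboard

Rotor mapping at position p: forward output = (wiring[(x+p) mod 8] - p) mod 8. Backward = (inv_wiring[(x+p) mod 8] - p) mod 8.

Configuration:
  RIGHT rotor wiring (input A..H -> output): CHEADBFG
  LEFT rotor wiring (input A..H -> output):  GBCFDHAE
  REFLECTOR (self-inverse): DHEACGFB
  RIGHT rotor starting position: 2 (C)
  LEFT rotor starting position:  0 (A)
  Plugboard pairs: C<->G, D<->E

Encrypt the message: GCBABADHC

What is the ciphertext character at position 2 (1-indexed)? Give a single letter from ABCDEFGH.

Char 1 ('G'): step: R->3, L=0; G->plug->C->R->G->L->A->refl->D->L'->E->R'->G->plug->C
Char 2 ('C'): step: R->4, L=0; C->plug->G->R->A->L->G->refl->F->L'->D->R'->F->plug->F

F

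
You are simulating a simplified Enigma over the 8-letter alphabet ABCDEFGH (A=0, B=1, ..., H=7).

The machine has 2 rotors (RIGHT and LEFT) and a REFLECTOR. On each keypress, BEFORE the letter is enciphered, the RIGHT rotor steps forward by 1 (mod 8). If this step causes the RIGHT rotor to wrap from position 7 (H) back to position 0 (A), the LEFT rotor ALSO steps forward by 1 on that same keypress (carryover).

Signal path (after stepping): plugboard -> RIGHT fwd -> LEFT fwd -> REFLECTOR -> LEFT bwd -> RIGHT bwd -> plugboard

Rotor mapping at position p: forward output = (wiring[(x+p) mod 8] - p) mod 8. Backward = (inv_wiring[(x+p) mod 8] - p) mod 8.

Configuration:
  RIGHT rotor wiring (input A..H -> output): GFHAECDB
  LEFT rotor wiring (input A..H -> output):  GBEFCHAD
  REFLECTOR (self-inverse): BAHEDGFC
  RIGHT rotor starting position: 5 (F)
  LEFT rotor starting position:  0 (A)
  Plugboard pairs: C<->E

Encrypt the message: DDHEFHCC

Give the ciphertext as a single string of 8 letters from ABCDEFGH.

Char 1 ('D'): step: R->6, L=0; D->plug->D->R->H->L->D->refl->E->L'->C->R'->F->plug->F
Char 2 ('D'): step: R->7, L=0; D->plug->D->R->A->L->G->refl->F->L'->D->R'->G->plug->G
Char 3 ('H'): step: R->0, L->1 (L advanced); H->plug->H->R->B->L->D->refl->E->L'->C->R'->F->plug->F
Char 4 ('E'): step: R->1, L=1; E->plug->C->R->H->L->F->refl->G->L'->E->R'->A->plug->A
Char 5 ('F'): step: R->2, L=1; F->plug->F->R->H->L->F->refl->G->L'->E->R'->G->plug->G
Char 6 ('H'): step: R->3, L=1; H->plug->H->R->E->L->G->refl->F->L'->H->R'->C->plug->E
Char 7 ('C'): step: R->4, L=1; C->plug->E->R->C->L->E->refl->D->L'->B->R'->F->plug->F
Char 8 ('C'): step: R->5, L=1; C->plug->E->R->A->L->A->refl->B->L'->D->R'->G->plug->G

Answer: FGFAGEFG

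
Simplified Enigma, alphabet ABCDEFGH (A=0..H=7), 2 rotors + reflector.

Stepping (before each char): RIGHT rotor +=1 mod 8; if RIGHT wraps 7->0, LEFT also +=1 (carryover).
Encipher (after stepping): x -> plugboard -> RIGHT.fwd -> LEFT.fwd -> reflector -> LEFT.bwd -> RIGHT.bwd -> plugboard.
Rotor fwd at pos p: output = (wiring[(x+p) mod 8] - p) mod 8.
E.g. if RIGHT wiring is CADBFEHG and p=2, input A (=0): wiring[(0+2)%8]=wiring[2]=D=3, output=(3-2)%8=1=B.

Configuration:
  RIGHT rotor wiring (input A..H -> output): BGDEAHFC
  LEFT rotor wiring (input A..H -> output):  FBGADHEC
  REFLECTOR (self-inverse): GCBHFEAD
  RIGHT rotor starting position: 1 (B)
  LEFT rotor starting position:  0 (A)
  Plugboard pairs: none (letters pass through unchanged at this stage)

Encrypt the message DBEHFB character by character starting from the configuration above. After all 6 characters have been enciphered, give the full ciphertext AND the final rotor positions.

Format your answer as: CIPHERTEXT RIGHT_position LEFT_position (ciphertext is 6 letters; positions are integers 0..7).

Char 1 ('D'): step: R->2, L=0; D->plug->D->R->F->L->H->refl->D->L'->E->R'->H->plug->H
Char 2 ('B'): step: R->3, L=0; B->plug->B->R->F->L->H->refl->D->L'->E->R'->C->plug->C
Char 3 ('E'): step: R->4, L=0; E->plug->E->R->F->L->H->refl->D->L'->E->R'->A->plug->A
Char 4 ('H'): step: R->5, L=0; H->plug->H->R->D->L->A->refl->G->L'->C->R'->A->plug->A
Char 5 ('F'): step: R->6, L=0; F->plug->F->R->G->L->E->refl->F->L'->A->R'->D->plug->D
Char 6 ('B'): step: R->7, L=0; B->plug->B->R->C->L->G->refl->A->L'->D->R'->A->plug->A
Final: ciphertext=HCAADA, RIGHT=7, LEFT=0

Answer: HCAADA 7 0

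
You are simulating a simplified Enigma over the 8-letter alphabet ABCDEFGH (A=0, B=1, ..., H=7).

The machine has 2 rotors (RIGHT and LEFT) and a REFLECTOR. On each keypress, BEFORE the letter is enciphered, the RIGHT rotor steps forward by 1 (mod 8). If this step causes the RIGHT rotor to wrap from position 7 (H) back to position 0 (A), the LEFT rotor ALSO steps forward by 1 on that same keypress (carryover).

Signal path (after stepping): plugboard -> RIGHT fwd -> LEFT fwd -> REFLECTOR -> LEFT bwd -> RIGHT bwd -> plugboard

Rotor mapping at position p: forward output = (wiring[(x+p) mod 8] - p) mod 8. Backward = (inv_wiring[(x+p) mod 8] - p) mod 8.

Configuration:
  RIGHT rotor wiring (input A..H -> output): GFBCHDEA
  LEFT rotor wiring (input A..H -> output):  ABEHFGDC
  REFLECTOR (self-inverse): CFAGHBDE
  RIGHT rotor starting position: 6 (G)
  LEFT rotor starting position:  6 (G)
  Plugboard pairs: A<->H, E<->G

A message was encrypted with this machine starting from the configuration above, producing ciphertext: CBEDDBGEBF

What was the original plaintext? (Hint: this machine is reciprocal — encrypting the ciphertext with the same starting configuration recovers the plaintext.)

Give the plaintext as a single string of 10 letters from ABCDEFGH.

Answer: HADAFAEGCD

Derivation:
Char 1 ('C'): step: R->7, L=6; C->plug->C->R->G->L->H->refl->E->L'->B->R'->A->plug->H
Char 2 ('B'): step: R->0, L->7 (L advanced); B->plug->B->R->F->L->G->refl->D->L'->A->R'->H->plug->A
Char 3 ('E'): step: R->1, L=7; E->plug->G->R->H->L->E->refl->H->L'->G->R'->D->plug->D
Char 4 ('D'): step: R->2, L=7; D->plug->D->R->B->L->B->refl->F->L'->D->R'->H->plug->A
Char 5 ('D'): step: R->3, L=7; D->plug->D->R->B->L->B->refl->F->L'->D->R'->F->plug->F
Char 6 ('B'): step: R->4, L=7; B->plug->B->R->H->L->E->refl->H->L'->G->R'->H->plug->A
Char 7 ('G'): step: R->5, L=7; G->plug->E->R->A->L->D->refl->G->L'->F->R'->G->plug->E
Char 8 ('E'): step: R->6, L=7; E->plug->G->R->B->L->B->refl->F->L'->D->R'->E->plug->G
Char 9 ('B'): step: R->7, L=7; B->plug->B->R->H->L->E->refl->H->L'->G->R'->C->plug->C
Char 10 ('F'): step: R->0, L->0 (L advanced); F->plug->F->R->D->L->H->refl->E->L'->C->R'->D->plug->D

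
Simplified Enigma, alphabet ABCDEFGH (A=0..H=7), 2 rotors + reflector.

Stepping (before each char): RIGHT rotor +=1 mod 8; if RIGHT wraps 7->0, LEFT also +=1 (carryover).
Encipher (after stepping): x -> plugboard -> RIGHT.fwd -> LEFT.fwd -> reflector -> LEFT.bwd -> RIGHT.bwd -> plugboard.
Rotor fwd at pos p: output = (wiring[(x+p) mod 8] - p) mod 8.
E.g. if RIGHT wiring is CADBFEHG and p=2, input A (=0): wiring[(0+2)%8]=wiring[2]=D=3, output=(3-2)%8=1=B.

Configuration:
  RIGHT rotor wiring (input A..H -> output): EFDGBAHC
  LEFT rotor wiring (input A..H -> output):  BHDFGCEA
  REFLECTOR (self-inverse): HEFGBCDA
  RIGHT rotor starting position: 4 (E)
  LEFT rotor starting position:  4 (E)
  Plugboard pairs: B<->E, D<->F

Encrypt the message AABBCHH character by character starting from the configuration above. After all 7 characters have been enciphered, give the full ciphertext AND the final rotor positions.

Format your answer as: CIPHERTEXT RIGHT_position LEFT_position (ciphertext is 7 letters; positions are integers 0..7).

Char 1 ('A'): step: R->5, L=4; A->plug->A->R->D->L->E->refl->B->L'->H->R'->D->plug->F
Char 2 ('A'): step: R->6, L=4; A->plug->A->R->B->L->G->refl->D->L'->F->R'->E->plug->B
Char 3 ('B'): step: R->7, L=4; B->plug->E->R->H->L->B->refl->E->L'->D->R'->A->plug->A
Char 4 ('B'): step: R->0, L->5 (L advanced); B->plug->E->R->B->L->H->refl->A->L'->G->R'->D->plug->F
Char 5 ('C'): step: R->1, L=5; C->plug->C->R->F->L->G->refl->D->L'->C->R'->B->plug->E
Char 6 ('H'): step: R->2, L=5; H->plug->H->R->D->L->E->refl->B->L'->H->R'->C->plug->C
Char 7 ('H'): step: R->3, L=5; H->plug->H->R->A->L->F->refl->C->L'->E->R'->D->plug->F
Final: ciphertext=FBAFECF, RIGHT=3, LEFT=5

Answer: FBAFECF 3 5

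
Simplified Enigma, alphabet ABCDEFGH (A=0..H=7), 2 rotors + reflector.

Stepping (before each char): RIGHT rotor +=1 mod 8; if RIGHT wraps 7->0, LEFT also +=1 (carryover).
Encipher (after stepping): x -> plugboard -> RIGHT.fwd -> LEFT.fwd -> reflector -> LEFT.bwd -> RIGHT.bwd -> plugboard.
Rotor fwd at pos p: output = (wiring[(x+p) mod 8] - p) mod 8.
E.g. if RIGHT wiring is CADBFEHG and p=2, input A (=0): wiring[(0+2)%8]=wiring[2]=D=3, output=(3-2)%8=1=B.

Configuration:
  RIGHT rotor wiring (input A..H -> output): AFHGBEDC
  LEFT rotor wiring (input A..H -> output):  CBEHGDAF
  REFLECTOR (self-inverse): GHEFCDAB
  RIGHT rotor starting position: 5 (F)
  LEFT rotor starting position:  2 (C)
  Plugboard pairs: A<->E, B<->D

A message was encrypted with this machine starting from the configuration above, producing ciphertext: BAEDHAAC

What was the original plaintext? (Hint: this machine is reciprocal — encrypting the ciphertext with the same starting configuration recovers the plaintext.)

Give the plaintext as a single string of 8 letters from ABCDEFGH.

Answer: GEFFAFDE

Derivation:
Char 1 ('B'): step: R->6, L=2; B->plug->D->R->H->L->H->refl->B->L'->D->R'->G->plug->G
Char 2 ('A'): step: R->7, L=2; A->plug->E->R->H->L->H->refl->B->L'->D->R'->A->plug->E
Char 3 ('E'): step: R->0, L->3 (L advanced); E->plug->A->R->A->L->E->refl->C->L'->E->R'->F->plug->F
Char 4 ('D'): step: R->1, L=3; D->plug->B->R->G->L->G->refl->A->L'->C->R'->F->plug->F
Char 5 ('H'): step: R->2, L=3; H->plug->H->R->D->L->F->refl->D->L'->B->R'->E->plug->A
Char 6 ('A'): step: R->3, L=3; A->plug->E->R->H->L->B->refl->H->L'->F->R'->F->plug->F
Char 7 ('A'): step: R->4, L=3; A->plug->E->R->E->L->C->refl->E->L'->A->R'->B->plug->D
Char 8 ('C'): step: R->5, L=3; C->plug->C->R->F->L->H->refl->B->L'->H->R'->A->plug->E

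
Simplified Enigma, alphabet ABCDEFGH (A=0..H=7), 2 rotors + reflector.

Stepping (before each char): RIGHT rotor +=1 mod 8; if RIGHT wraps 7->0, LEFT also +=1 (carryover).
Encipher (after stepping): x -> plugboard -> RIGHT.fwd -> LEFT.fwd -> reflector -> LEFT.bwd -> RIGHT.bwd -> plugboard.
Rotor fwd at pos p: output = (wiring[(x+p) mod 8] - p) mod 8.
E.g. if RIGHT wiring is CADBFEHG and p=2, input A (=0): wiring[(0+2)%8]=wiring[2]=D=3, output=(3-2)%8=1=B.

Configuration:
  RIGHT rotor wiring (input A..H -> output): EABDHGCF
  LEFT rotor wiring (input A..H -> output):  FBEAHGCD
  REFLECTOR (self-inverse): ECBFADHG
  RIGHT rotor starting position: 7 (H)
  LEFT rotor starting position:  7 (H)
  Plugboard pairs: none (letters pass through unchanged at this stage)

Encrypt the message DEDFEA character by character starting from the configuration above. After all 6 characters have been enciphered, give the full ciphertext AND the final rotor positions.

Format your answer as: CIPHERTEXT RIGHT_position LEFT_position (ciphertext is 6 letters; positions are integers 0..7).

Char 1 ('D'): step: R->0, L->0 (L advanced); D->plug->D->R->D->L->A->refl->E->L'->C->R'->G->plug->G
Char 2 ('E'): step: R->1, L=0; E->plug->E->R->F->L->G->refl->H->L'->E->R'->G->plug->G
Char 3 ('D'): step: R->2, L=0; D->plug->D->R->E->L->H->refl->G->L'->F->R'->C->plug->C
Char 4 ('F'): step: R->3, L=0; F->plug->F->R->B->L->B->refl->C->L'->G->R'->H->plug->H
Char 5 ('E'): step: R->4, L=0; E->plug->E->R->A->L->F->refl->D->L'->H->R'->H->plug->H
Char 6 ('A'): step: R->5, L=0; A->plug->A->R->B->L->B->refl->C->L'->G->R'->G->plug->G
Final: ciphertext=GGCHHG, RIGHT=5, LEFT=0

Answer: GGCHHG 5 0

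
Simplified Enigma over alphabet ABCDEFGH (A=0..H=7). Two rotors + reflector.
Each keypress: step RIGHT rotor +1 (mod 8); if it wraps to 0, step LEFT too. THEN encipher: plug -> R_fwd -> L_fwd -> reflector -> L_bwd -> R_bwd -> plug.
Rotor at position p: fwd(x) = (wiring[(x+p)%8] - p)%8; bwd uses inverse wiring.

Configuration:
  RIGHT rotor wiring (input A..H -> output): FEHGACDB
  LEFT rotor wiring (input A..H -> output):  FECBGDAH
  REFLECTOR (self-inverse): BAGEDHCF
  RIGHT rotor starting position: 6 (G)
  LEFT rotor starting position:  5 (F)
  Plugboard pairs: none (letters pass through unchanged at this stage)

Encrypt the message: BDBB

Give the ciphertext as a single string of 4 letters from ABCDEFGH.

Answer: FHEA

Derivation:
Char 1 ('B'): step: R->7, L=5; B->plug->B->R->G->L->E->refl->D->L'->B->R'->F->plug->F
Char 2 ('D'): step: R->0, L->6 (L advanced); D->plug->D->R->G->L->A->refl->B->L'->B->R'->H->plug->H
Char 3 ('B'): step: R->1, L=6; B->plug->B->R->G->L->A->refl->B->L'->B->R'->E->plug->E
Char 4 ('B'): step: R->2, L=6; B->plug->B->R->E->L->E->refl->D->L'->F->R'->A->plug->A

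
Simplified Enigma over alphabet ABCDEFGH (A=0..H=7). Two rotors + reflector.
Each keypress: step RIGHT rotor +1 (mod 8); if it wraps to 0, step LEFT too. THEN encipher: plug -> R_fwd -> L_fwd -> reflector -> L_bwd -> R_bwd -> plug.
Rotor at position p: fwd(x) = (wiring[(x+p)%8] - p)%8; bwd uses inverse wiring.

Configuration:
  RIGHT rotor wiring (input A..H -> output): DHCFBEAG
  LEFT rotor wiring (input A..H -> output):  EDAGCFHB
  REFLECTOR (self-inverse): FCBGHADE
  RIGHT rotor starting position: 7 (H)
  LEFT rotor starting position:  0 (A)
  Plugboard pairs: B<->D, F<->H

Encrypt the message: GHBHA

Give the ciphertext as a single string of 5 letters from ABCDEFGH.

Answer: AGEEE

Derivation:
Char 1 ('G'): step: R->0, L->1 (L advanced); G->plug->G->R->A->L->C->refl->B->L'->D->R'->A->plug->A
Char 2 ('H'): step: R->1, L=1; H->plug->F->R->H->L->D->refl->G->L'->F->R'->G->plug->G
Char 3 ('B'): step: R->2, L=1; B->plug->D->R->C->L->F->refl->A->L'->G->R'->E->plug->E
Char 4 ('H'): step: R->3, L=1; H->plug->F->R->A->L->C->refl->B->L'->D->R'->E->plug->E
Char 5 ('A'): step: R->4, L=1; A->plug->A->R->F->L->G->refl->D->L'->H->R'->E->plug->E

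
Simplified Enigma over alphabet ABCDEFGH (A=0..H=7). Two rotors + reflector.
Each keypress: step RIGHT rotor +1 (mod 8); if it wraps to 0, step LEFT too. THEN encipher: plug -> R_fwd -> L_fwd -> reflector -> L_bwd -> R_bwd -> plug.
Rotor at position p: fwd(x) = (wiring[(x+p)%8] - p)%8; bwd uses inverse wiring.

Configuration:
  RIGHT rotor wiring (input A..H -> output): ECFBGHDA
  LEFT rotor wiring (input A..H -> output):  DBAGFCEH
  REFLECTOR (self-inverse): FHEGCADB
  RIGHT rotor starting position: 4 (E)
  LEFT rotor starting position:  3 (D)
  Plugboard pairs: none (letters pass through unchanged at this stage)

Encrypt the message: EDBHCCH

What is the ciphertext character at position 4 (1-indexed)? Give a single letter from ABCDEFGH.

Char 1 ('E'): step: R->5, L=3; E->plug->E->R->F->L->A->refl->F->L'->H->R'->D->plug->D
Char 2 ('D'): step: R->6, L=3; D->plug->D->R->E->L->E->refl->C->L'->B->R'->H->plug->H
Char 3 ('B'): step: R->7, L=3; B->plug->B->R->F->L->A->refl->F->L'->H->R'->F->plug->F
Char 4 ('H'): step: R->0, L->4 (L advanced); H->plug->H->R->A->L->B->refl->H->L'->E->R'->A->plug->A

A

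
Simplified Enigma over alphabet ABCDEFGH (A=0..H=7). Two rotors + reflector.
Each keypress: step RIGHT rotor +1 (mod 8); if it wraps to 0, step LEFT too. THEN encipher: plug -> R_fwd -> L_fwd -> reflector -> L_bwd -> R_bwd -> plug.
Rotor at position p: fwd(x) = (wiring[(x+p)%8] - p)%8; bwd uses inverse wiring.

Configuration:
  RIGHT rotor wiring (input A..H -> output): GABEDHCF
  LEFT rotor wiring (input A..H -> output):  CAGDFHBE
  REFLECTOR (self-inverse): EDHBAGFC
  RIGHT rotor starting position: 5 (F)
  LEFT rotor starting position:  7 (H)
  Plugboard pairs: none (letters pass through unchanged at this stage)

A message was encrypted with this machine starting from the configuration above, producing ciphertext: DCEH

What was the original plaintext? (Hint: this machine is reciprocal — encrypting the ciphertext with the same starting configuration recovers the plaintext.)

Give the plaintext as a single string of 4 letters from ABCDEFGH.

Answer: HDAB

Derivation:
Char 1 ('D'): step: R->6, L=7; D->plug->D->R->C->L->B->refl->D->L'->B->R'->H->plug->H
Char 2 ('C'): step: R->7, L=7; C->plug->C->R->B->L->D->refl->B->L'->C->R'->D->plug->D
Char 3 ('E'): step: R->0, L->0 (L advanced); E->plug->E->R->D->L->D->refl->B->L'->G->R'->A->plug->A
Char 4 ('H'): step: R->1, L=0; H->plug->H->R->F->L->H->refl->C->L'->A->R'->B->plug->B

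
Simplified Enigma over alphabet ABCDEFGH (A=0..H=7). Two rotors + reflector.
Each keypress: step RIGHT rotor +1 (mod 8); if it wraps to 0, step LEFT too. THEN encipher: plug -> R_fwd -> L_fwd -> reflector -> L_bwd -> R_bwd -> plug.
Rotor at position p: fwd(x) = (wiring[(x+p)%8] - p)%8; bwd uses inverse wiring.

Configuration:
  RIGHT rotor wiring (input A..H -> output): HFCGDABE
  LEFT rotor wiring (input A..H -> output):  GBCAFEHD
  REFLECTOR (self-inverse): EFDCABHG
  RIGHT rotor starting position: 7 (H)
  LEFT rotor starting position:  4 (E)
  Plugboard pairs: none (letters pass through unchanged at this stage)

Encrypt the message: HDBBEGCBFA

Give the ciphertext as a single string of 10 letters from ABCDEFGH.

Char 1 ('H'): step: R->0, L->5 (L advanced); H->plug->H->R->E->L->E->refl->A->L'->H->R'->A->plug->A
Char 2 ('D'): step: R->1, L=5; D->plug->D->R->C->L->G->refl->H->L'->A->R'->F->plug->F
Char 3 ('B'): step: R->2, L=5; B->plug->B->R->E->L->E->refl->A->L'->H->R'->E->plug->E
Char 4 ('B'): step: R->3, L=5; B->plug->B->R->A->L->H->refl->G->L'->C->R'->G->plug->G
Char 5 ('E'): step: R->4, L=5; E->plug->E->R->D->L->B->refl->F->L'->F->R'->C->plug->C
Char 6 ('G'): step: R->5, L=5; G->plug->G->R->B->L->C->refl->D->L'->G->R'->H->plug->H
Char 7 ('C'): step: R->6, L=5; C->plug->C->R->B->L->C->refl->D->L'->G->R'->B->plug->B
Char 8 ('B'): step: R->7, L=5; B->plug->B->R->A->L->H->refl->G->L'->C->R'->H->plug->H
Char 9 ('F'): step: R->0, L->6 (L advanced); F->plug->F->R->A->L->B->refl->F->L'->B->R'->G->plug->G
Char 10 ('A'): step: R->1, L=6; A->plug->A->R->E->L->E->refl->A->L'->C->R'->D->plug->D

Answer: AFEGCHBHGD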